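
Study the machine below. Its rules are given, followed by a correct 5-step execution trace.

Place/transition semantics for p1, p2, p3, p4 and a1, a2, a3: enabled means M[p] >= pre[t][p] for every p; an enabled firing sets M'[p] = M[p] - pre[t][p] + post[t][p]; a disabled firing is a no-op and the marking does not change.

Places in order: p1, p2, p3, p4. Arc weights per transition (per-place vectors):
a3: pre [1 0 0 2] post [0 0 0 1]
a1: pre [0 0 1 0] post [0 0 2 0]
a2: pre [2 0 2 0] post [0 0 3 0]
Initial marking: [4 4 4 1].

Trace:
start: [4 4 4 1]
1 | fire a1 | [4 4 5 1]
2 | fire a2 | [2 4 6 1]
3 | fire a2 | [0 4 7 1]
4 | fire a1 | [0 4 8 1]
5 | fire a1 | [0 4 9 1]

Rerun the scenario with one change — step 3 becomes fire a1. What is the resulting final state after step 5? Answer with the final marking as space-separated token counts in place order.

(re-executing from step 3 with the substitution; state before step 3: [2 4 6 1])
3 | fire a1 | [2 4 7 1]
4 | fire a1 | [2 4 8 1]
5 | fire a1 | [2 4 9 1]

2 4 9 1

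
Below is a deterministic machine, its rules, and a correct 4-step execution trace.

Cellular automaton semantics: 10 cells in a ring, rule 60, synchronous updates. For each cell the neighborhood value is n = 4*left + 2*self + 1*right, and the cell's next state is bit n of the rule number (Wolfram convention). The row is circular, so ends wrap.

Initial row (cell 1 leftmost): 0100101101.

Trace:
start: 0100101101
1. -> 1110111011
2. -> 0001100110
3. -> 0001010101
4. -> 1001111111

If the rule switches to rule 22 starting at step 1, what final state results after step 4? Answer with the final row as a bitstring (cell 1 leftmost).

(re-executing steps 1..4 under rule 22; state before step 1: 0100101101)
1. -> 0111100001
2. -> 0000010011
3. -> 1000111100
4. -> 1101000011

1101000011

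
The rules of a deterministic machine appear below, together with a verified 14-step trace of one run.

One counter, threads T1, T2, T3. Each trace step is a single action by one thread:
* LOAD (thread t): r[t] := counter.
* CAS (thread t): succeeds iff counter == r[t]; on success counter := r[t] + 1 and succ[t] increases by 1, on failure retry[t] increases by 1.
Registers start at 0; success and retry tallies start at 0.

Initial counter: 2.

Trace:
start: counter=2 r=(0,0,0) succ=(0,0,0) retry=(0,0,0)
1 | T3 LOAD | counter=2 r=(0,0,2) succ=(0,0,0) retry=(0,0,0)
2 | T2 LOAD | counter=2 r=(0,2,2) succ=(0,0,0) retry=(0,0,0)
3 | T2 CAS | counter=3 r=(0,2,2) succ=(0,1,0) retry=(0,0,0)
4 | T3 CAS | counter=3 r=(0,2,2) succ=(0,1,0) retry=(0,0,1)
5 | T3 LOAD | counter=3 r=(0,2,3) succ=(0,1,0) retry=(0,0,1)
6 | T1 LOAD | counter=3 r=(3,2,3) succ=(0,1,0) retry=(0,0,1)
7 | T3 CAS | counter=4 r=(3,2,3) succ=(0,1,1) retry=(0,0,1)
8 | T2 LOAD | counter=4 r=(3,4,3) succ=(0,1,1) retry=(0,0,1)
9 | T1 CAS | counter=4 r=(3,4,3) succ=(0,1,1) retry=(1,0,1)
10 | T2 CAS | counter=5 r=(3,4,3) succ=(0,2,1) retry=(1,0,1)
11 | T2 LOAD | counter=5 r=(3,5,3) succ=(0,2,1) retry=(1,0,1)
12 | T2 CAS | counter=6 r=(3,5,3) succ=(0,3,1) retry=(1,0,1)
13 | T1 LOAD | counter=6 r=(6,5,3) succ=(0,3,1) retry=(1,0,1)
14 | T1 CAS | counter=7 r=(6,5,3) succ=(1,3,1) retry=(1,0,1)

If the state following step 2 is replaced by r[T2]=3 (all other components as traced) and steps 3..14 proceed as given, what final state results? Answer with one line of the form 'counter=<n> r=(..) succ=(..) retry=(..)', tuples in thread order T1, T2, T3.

counter=7 r=(6,5,3) succ=(1,2,2) retry=(1,1,0)

state after step 2 := counter=2 r=(0,3,2) succ=(0,0,0) retry=(0,0,0)
3 | T2 CAS | counter=2 r=(0,3,2) succ=(0,0,0) retry=(0,1,0)
4 | T3 CAS | counter=3 r=(0,3,2) succ=(0,0,1) retry=(0,1,0)
5 | T3 LOAD | counter=3 r=(0,3,3) succ=(0,0,1) retry=(0,1,0)
6 | T1 LOAD | counter=3 r=(3,3,3) succ=(0,0,1) retry=(0,1,0)
7 | T3 CAS | counter=4 r=(3,3,3) succ=(0,0,2) retry=(0,1,0)
8 | T2 LOAD | counter=4 r=(3,4,3) succ=(0,0,2) retry=(0,1,0)
9 | T1 CAS | counter=4 r=(3,4,3) succ=(0,0,2) retry=(1,1,0)
10 | T2 CAS | counter=5 r=(3,4,3) succ=(0,1,2) retry=(1,1,0)
11 | T2 LOAD | counter=5 r=(3,5,3) succ=(0,1,2) retry=(1,1,0)
12 | T2 CAS | counter=6 r=(3,5,3) succ=(0,2,2) retry=(1,1,0)
13 | T1 LOAD | counter=6 r=(6,5,3) succ=(0,2,2) retry=(1,1,0)
14 | T1 CAS | counter=7 r=(6,5,3) succ=(1,2,2) retry=(1,1,0)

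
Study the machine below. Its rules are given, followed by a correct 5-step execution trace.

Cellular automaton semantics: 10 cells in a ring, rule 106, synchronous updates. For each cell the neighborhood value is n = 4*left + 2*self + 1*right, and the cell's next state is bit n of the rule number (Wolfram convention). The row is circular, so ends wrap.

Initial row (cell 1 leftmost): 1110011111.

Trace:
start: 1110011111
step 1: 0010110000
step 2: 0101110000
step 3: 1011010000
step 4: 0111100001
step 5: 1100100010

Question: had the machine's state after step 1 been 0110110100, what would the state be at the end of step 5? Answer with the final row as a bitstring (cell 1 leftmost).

1000100110

state after step 1 := 0110110100
step 2: 1111111000
step 3: 1000001001
step 4: 1000010011
step 5: 1000100110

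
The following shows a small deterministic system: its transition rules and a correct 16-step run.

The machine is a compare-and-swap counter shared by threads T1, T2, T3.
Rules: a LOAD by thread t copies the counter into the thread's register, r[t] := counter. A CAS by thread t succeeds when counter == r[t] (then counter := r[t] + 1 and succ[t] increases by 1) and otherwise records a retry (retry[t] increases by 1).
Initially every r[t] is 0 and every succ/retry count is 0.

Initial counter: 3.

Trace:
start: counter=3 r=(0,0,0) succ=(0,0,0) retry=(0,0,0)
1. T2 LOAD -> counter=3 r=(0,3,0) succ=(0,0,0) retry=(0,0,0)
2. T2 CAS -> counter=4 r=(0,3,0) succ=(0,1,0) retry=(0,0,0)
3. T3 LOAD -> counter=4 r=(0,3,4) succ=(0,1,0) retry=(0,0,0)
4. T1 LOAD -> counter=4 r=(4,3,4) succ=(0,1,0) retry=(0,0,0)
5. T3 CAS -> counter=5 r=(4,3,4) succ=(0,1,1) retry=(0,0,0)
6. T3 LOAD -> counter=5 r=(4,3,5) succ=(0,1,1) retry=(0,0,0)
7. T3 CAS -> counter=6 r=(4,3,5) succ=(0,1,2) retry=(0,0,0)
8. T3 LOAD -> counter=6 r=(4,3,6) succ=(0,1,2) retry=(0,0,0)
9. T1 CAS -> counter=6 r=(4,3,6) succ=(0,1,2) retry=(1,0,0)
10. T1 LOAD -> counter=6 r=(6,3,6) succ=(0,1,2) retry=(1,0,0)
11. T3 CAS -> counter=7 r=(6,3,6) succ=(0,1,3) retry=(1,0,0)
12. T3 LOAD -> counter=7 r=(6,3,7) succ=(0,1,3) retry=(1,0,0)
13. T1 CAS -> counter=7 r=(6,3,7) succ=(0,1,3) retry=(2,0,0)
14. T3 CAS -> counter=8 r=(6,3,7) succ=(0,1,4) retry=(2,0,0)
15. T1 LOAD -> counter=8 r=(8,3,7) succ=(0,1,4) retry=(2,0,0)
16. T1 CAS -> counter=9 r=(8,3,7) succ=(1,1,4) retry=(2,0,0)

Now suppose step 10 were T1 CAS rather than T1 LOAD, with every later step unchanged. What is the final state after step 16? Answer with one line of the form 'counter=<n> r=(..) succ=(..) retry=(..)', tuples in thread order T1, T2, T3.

counter=9 r=(8,3,7) succ=(1,1,4) retry=(3,0,0)

(re-executing from step 10 with the substitution; state before step 10: counter=6 r=(4,3,6) succ=(0,1,2) retry=(1,0,0))
10. T1 CAS -> counter=6 r=(4,3,6) succ=(0,1,2) retry=(2,0,0)
11. T3 CAS -> counter=7 r=(4,3,6) succ=(0,1,3) retry=(2,0,0)
12. T3 LOAD -> counter=7 r=(4,3,7) succ=(0,1,3) retry=(2,0,0)
13. T1 CAS -> counter=7 r=(4,3,7) succ=(0,1,3) retry=(3,0,0)
14. T3 CAS -> counter=8 r=(4,3,7) succ=(0,1,4) retry=(3,0,0)
15. T1 LOAD -> counter=8 r=(8,3,7) succ=(0,1,4) retry=(3,0,0)
16. T1 CAS -> counter=9 r=(8,3,7) succ=(1,1,4) retry=(3,0,0)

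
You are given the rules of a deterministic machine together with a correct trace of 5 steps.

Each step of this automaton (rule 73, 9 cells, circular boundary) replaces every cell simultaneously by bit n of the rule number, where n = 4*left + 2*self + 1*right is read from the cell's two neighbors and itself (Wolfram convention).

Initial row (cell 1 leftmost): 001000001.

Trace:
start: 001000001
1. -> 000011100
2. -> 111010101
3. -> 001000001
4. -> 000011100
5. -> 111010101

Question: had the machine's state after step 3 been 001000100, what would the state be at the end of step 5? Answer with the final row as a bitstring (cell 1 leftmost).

state after step 3 := 001000100
4. -> 100010001
5. -> 101000101

101000101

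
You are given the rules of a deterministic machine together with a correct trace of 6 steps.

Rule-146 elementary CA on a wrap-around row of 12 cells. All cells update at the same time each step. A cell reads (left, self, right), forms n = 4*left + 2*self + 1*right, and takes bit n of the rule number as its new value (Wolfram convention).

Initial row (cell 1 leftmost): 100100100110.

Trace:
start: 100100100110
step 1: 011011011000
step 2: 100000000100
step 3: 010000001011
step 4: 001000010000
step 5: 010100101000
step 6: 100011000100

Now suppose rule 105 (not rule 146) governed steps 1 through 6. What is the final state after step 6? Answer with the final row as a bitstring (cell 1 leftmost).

110111011101

(re-executing steps 1..6 under rule 105; state before step 1: 100100100110)
step 1: 000000000111
step 2: 011111110101
step 3: 110000011010
step 4: 110111011101
step 5: 011101110111
step 6: 110111011101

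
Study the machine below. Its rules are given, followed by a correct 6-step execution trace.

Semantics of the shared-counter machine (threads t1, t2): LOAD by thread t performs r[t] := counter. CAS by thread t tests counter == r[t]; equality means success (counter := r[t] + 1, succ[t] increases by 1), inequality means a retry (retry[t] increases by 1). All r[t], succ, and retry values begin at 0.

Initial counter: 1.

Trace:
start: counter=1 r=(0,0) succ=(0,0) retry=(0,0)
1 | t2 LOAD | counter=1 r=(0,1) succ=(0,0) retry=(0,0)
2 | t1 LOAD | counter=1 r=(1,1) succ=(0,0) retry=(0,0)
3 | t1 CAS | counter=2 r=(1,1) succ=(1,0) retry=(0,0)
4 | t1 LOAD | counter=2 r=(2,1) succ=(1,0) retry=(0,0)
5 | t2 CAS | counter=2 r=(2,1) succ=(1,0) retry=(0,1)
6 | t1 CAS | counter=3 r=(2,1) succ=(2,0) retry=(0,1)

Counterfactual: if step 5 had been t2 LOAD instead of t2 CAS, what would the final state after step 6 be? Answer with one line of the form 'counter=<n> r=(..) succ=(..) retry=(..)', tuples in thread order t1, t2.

(re-executing from step 5 with the substitution; state before step 5: counter=2 r=(2,1) succ=(1,0) retry=(0,0))
5 | t2 LOAD | counter=2 r=(2,2) succ=(1,0) retry=(0,0)
6 | t1 CAS | counter=3 r=(2,2) succ=(2,0) retry=(0,0)

counter=3 r=(2,2) succ=(2,0) retry=(0,0)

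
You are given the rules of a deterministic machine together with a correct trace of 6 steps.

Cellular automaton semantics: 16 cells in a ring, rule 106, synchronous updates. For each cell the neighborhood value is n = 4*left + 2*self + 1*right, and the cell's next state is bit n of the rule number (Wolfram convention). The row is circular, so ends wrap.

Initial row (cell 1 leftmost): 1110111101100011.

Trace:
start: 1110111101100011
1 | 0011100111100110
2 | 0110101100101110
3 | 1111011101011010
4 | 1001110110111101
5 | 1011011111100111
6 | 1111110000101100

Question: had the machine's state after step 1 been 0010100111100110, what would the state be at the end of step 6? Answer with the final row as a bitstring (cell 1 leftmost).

0011000000101111

state after step 1 := 0010100111100110
2 | 0101001100101110
3 | 1010011101011010
4 | 0100110110111101
5 | 1001111111100110
6 | 0011000000101111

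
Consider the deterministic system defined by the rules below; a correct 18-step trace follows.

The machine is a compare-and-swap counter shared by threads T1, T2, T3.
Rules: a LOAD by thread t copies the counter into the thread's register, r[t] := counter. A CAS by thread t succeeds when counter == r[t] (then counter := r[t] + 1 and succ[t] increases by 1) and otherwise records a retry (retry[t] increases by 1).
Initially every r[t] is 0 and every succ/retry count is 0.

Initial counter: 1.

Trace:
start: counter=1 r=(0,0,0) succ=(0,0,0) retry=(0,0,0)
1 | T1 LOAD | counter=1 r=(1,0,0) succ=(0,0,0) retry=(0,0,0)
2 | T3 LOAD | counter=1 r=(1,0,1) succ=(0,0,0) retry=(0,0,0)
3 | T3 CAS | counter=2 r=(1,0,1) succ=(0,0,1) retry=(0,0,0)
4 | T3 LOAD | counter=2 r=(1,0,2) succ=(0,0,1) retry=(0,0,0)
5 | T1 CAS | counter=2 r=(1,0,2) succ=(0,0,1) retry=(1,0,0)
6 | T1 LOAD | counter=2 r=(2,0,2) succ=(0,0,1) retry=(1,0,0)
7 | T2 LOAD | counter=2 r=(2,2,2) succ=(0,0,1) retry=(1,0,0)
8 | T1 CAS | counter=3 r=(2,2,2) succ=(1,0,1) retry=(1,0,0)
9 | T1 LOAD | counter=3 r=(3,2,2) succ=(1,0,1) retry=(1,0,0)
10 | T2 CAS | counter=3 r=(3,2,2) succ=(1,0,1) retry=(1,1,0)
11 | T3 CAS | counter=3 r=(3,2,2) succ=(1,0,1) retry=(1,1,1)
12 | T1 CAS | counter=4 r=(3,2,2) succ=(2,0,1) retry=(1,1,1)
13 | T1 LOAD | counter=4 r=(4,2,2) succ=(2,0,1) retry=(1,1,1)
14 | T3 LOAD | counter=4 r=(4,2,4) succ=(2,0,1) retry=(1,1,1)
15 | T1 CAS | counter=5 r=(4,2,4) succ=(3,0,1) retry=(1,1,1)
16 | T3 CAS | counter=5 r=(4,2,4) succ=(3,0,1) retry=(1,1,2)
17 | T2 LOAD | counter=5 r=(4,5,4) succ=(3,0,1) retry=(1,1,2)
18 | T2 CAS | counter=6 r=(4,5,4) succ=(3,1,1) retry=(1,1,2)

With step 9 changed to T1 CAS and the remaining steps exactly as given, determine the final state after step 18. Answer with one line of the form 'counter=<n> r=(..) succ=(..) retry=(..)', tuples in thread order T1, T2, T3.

counter=5 r=(3,4,3) succ=(2,1,1) retry=(3,1,2)

(re-executing from step 9 with the substitution; state before step 9: counter=3 r=(2,2,2) succ=(1,0,1) retry=(1,0,0))
9 | T1 CAS | counter=3 r=(2,2,2) succ=(1,0,1) retry=(2,0,0)
10 | T2 CAS | counter=3 r=(2,2,2) succ=(1,0,1) retry=(2,1,0)
11 | T3 CAS | counter=3 r=(2,2,2) succ=(1,0,1) retry=(2,1,1)
12 | T1 CAS | counter=3 r=(2,2,2) succ=(1,0,1) retry=(3,1,1)
13 | T1 LOAD | counter=3 r=(3,2,2) succ=(1,0,1) retry=(3,1,1)
14 | T3 LOAD | counter=3 r=(3,2,3) succ=(1,0,1) retry=(3,1,1)
15 | T1 CAS | counter=4 r=(3,2,3) succ=(2,0,1) retry=(3,1,1)
16 | T3 CAS | counter=4 r=(3,2,3) succ=(2,0,1) retry=(3,1,2)
17 | T2 LOAD | counter=4 r=(3,4,3) succ=(2,0,1) retry=(3,1,2)
18 | T2 CAS | counter=5 r=(3,4,3) succ=(2,1,1) retry=(3,1,2)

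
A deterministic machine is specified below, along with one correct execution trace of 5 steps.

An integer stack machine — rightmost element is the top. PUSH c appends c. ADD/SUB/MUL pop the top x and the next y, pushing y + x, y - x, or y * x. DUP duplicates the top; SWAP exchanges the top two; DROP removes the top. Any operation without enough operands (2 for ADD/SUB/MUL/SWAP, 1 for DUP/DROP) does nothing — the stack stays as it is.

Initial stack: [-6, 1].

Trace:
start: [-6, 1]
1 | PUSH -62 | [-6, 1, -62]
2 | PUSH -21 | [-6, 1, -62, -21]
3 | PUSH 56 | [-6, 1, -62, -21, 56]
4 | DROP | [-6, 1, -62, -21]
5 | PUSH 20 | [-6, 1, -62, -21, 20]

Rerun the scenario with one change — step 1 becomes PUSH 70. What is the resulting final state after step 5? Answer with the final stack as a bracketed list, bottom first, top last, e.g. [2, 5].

[-6, 1, 70, -21, 20]

(re-executing from step 1 with the substitution; state before step 1: [-6, 1])
1 | PUSH 70 | [-6, 1, 70]
2 | PUSH -21 | [-6, 1, 70, -21]
3 | PUSH 56 | [-6, 1, 70, -21, 56]
4 | DROP | [-6, 1, 70, -21]
5 | PUSH 20 | [-6, 1, 70, -21, 20]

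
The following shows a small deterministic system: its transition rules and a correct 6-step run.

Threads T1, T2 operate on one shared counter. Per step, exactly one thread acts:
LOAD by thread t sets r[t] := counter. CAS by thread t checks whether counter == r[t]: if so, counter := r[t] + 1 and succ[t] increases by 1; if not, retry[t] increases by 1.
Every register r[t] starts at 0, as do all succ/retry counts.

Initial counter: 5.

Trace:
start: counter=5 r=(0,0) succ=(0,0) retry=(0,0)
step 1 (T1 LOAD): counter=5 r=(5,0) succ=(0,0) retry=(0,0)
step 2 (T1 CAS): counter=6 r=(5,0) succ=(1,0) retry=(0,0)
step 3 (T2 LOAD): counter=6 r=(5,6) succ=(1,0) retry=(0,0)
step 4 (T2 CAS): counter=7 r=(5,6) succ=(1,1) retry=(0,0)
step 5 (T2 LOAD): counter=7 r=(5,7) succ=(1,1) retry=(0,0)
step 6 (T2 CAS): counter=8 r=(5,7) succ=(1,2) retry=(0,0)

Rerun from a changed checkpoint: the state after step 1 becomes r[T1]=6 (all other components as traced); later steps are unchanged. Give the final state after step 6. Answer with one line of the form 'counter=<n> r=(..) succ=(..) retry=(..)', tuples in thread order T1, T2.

state after step 1 := counter=5 r=(6,0) succ=(0,0) retry=(0,0)
step 2 (T1 CAS): counter=5 r=(6,0) succ=(0,0) retry=(1,0)
step 3 (T2 LOAD): counter=5 r=(6,5) succ=(0,0) retry=(1,0)
step 4 (T2 CAS): counter=6 r=(6,5) succ=(0,1) retry=(1,0)
step 5 (T2 LOAD): counter=6 r=(6,6) succ=(0,1) retry=(1,0)
step 6 (T2 CAS): counter=7 r=(6,6) succ=(0,2) retry=(1,0)

counter=7 r=(6,6) succ=(0,2) retry=(1,0)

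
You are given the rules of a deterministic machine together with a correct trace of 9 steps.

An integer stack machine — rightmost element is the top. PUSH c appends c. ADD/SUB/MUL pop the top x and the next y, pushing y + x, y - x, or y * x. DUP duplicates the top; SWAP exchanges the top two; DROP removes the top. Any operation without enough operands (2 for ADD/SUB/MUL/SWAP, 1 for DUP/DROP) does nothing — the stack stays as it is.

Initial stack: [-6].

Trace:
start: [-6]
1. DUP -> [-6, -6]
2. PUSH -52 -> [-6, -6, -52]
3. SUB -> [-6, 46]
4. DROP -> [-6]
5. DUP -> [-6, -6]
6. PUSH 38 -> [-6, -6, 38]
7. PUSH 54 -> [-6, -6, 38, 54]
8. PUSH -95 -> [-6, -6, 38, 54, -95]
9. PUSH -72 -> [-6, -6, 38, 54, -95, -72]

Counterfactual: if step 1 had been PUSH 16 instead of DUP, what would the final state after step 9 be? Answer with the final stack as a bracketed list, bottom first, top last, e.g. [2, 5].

(re-executing from step 1 with the substitution; state before step 1: [-6])
1. PUSH 16 -> [-6, 16]
2. PUSH -52 -> [-6, 16, -52]
3. SUB -> [-6, 68]
4. DROP -> [-6]
5. DUP -> [-6, -6]
6. PUSH 38 -> [-6, -6, 38]
7. PUSH 54 -> [-6, -6, 38, 54]
8. PUSH -95 -> [-6, -6, 38, 54, -95]
9. PUSH -72 -> [-6, -6, 38, 54, -95, -72]

[-6, -6, 38, 54, -95, -72]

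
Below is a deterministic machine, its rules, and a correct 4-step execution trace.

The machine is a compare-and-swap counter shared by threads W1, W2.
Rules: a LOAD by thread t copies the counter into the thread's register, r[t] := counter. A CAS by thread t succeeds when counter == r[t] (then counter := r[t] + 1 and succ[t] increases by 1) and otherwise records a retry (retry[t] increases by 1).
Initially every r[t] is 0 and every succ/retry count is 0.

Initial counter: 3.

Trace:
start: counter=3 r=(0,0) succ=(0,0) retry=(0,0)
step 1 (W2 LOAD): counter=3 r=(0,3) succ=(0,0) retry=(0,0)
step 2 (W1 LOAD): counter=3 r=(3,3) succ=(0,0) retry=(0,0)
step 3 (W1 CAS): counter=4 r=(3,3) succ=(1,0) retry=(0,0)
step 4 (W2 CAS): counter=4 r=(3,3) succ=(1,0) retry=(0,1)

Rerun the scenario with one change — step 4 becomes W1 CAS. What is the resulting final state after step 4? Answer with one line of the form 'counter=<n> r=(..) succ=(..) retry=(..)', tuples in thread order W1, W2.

(re-executing from step 4 with the substitution; state before step 4: counter=4 r=(3,3) succ=(1,0) retry=(0,0))
step 4 (W1 CAS): counter=4 r=(3,3) succ=(1,0) retry=(1,0)

counter=4 r=(3,3) succ=(1,0) retry=(1,0)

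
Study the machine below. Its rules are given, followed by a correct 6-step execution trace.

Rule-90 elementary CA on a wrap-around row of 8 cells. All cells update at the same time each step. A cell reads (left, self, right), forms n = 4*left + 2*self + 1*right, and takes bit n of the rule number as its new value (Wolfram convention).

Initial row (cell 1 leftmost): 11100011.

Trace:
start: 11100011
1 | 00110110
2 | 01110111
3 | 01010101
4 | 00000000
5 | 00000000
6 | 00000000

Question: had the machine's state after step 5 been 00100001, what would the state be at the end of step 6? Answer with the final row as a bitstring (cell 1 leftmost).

11010010

state after step 5 := 00100001
6 | 11010010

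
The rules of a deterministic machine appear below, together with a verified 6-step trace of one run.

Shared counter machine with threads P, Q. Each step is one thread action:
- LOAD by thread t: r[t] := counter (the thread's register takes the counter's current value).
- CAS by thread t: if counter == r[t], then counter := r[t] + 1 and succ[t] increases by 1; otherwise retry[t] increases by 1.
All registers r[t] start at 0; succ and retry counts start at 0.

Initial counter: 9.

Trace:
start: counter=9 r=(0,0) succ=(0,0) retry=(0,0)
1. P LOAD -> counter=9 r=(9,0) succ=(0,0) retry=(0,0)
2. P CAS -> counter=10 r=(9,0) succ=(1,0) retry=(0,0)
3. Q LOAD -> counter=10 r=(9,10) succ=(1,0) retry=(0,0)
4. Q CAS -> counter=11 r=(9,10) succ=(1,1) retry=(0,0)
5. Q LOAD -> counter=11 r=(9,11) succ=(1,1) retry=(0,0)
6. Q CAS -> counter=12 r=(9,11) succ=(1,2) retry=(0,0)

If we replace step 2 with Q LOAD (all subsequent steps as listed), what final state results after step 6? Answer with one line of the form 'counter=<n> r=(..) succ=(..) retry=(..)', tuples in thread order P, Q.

counter=11 r=(9,10) succ=(0,2) retry=(0,0)

(re-executing from step 2 with the substitution; state before step 2: counter=9 r=(9,0) succ=(0,0) retry=(0,0))
2. Q LOAD -> counter=9 r=(9,9) succ=(0,0) retry=(0,0)
3. Q LOAD -> counter=9 r=(9,9) succ=(0,0) retry=(0,0)
4. Q CAS -> counter=10 r=(9,9) succ=(0,1) retry=(0,0)
5. Q LOAD -> counter=10 r=(9,10) succ=(0,1) retry=(0,0)
6. Q CAS -> counter=11 r=(9,10) succ=(0,2) retry=(0,0)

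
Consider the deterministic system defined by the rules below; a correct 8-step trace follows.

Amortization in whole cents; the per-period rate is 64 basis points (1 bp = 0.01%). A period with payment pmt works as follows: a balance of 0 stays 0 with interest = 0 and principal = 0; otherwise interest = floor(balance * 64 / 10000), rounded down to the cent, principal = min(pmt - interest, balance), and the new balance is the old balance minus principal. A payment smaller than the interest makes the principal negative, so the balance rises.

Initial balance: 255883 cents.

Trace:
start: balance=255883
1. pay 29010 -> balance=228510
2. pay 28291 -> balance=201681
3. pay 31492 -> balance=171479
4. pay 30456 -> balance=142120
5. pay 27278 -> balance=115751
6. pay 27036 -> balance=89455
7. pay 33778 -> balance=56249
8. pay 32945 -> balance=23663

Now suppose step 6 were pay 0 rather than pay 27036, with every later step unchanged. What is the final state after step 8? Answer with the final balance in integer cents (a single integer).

51047

(re-executing from step 6 with the substitution; state before step 6: balance=115751)
6. pay 0 -> balance=116491
7. pay 33778 -> balance=83458
8. pay 32945 -> balance=51047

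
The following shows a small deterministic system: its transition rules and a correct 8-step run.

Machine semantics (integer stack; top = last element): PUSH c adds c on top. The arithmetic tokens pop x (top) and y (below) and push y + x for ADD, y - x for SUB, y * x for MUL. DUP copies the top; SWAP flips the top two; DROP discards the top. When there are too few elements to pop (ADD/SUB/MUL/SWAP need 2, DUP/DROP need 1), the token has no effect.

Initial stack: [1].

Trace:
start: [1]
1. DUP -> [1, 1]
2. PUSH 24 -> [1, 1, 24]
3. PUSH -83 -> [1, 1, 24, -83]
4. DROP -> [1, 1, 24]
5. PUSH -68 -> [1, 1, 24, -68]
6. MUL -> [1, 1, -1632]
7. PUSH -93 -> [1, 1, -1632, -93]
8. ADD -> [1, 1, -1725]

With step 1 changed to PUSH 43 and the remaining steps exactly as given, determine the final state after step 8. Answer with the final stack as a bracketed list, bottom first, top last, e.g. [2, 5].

(re-executing from step 1 with the substitution; state before step 1: [1])
1. PUSH 43 -> [1, 43]
2. PUSH 24 -> [1, 43, 24]
3. PUSH -83 -> [1, 43, 24, -83]
4. DROP -> [1, 43, 24]
5. PUSH -68 -> [1, 43, 24, -68]
6. MUL -> [1, 43, -1632]
7. PUSH -93 -> [1, 43, -1632, -93]
8. ADD -> [1, 43, -1725]

[1, 43, -1725]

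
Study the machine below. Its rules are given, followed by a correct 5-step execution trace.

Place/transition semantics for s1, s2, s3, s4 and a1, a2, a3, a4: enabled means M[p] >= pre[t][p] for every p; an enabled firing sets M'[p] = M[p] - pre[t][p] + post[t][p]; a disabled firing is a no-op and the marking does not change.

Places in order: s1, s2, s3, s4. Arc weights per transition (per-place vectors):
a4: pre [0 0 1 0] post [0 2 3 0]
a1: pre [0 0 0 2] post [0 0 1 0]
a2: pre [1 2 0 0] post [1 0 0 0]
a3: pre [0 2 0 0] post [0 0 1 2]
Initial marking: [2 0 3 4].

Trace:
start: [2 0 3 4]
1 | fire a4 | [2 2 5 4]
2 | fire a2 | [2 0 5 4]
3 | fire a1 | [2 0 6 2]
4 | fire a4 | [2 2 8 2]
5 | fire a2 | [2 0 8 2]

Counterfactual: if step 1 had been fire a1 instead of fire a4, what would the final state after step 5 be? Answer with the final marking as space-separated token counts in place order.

(re-executing from step 1 with the substitution; state before step 1: [2 0 3 4])
1 | fire a1 | [2 0 4 2]
2 | fire a2 | [2 0 4 2]
3 | fire a1 | [2 0 5 0]
4 | fire a4 | [2 2 7 0]
5 | fire a2 | [2 0 7 0]

2 0 7 0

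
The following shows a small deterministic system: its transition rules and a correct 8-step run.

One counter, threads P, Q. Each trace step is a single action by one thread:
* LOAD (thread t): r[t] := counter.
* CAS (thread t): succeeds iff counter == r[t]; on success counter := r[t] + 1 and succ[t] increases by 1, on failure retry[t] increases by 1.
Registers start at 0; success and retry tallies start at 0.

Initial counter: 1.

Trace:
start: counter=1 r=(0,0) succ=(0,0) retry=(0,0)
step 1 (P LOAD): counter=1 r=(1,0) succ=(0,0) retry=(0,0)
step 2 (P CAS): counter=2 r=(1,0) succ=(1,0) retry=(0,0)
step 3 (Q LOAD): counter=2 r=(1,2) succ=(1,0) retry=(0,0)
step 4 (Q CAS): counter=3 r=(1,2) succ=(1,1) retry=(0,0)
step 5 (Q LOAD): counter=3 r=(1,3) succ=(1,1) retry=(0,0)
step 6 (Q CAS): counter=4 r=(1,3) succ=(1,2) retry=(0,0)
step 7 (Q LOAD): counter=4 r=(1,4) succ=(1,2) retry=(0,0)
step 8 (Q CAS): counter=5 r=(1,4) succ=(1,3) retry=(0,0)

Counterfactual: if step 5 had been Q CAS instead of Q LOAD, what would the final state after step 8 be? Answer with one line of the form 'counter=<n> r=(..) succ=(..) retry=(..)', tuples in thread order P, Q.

counter=4 r=(1,3) succ=(1,2) retry=(0,2)

(re-executing from step 5 with the substitution; state before step 5: counter=3 r=(1,2) succ=(1,1) retry=(0,0))
step 5 (Q CAS): counter=3 r=(1,2) succ=(1,1) retry=(0,1)
step 6 (Q CAS): counter=3 r=(1,2) succ=(1,1) retry=(0,2)
step 7 (Q LOAD): counter=3 r=(1,3) succ=(1,1) retry=(0,2)
step 8 (Q CAS): counter=4 r=(1,3) succ=(1,2) retry=(0,2)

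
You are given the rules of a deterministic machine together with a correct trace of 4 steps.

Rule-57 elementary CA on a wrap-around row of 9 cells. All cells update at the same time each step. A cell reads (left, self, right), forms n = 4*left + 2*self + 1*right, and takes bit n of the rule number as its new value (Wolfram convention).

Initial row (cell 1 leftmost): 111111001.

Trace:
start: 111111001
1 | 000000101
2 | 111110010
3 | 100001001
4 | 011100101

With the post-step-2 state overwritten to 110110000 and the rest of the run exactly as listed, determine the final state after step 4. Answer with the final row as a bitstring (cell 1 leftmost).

state after step 2 := 110110000
3 | 101101110
4 | 011011001

011011001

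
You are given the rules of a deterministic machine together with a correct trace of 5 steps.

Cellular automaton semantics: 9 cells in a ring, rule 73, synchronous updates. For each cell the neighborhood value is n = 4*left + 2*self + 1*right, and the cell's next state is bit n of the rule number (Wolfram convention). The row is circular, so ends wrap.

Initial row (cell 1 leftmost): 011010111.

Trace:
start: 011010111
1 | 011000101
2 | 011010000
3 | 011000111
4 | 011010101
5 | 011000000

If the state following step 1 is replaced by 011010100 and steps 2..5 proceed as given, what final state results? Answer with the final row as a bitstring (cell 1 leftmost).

011000000

state after step 1 := 011010100
2 | 011000001
3 | 011011100
4 | 011010101
5 | 011000000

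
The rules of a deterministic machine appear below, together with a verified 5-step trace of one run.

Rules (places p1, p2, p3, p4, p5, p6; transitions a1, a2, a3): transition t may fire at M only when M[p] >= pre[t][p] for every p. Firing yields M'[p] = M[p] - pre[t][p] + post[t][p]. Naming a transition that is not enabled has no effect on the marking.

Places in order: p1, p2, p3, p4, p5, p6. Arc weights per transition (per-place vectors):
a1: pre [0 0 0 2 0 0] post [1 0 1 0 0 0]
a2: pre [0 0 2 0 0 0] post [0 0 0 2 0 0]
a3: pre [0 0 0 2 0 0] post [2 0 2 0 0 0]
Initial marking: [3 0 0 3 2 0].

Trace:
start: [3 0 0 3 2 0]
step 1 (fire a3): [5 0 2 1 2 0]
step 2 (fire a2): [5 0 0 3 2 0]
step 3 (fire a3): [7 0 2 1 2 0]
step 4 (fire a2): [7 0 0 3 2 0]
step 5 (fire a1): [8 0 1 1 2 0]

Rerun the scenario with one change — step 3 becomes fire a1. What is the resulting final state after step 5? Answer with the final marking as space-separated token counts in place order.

6 0 1 1 2 0

(re-executing from step 3 with the substitution; state before step 3: [5 0 0 3 2 0])
step 3 (fire a1): [6 0 1 1 2 0]
step 4 (fire a2): [6 0 1 1 2 0]
step 5 (fire a1): [6 0 1 1 2 0]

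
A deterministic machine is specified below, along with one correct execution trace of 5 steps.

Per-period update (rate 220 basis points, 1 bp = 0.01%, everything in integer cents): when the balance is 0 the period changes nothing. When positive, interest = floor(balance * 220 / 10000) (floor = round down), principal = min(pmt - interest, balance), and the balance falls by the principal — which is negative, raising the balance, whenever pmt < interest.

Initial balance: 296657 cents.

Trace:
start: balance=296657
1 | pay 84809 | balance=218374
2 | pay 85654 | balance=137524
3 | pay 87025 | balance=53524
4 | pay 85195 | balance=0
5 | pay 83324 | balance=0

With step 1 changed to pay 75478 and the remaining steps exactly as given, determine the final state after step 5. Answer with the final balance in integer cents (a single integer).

(re-executing from step 1 with the substitution; state before step 1: balance=296657)
1 | pay 75478 | balance=227705
2 | pay 85654 | balance=147060
3 | pay 87025 | balance=63270
4 | pay 85195 | balance=0
5 | pay 83324 | balance=0

0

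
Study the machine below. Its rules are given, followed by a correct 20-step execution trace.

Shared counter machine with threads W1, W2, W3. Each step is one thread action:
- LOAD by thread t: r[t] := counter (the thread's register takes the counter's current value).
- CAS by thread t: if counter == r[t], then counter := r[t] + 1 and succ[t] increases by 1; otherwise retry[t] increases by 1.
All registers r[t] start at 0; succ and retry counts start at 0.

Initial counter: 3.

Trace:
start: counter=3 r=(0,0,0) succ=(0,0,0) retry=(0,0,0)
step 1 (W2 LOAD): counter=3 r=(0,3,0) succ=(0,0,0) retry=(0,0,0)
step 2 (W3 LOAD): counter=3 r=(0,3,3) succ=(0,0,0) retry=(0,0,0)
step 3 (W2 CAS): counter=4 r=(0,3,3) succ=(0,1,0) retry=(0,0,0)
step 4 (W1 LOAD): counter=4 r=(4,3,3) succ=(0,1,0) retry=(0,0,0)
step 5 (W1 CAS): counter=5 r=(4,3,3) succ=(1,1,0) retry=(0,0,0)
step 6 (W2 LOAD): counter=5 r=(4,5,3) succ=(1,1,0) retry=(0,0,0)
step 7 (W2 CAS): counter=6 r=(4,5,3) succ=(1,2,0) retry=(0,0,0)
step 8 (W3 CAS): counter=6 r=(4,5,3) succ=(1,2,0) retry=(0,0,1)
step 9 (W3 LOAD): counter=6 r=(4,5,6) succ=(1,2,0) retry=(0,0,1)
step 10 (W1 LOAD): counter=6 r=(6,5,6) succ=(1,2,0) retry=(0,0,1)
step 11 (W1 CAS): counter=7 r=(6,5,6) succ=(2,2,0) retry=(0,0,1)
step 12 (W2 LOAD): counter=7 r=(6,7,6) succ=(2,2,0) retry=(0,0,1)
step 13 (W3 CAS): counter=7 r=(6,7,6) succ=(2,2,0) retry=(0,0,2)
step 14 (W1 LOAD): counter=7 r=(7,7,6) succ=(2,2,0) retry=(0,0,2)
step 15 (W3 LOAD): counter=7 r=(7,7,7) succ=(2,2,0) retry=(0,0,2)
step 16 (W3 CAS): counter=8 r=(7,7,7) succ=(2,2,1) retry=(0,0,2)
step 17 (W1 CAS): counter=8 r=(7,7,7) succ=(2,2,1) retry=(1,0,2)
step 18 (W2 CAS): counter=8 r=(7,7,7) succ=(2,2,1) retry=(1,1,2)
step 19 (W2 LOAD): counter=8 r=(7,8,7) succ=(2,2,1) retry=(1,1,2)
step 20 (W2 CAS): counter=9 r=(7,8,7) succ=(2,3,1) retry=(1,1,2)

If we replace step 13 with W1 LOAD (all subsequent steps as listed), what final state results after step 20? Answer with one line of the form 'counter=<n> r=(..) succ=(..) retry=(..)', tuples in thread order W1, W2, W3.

counter=9 r=(7,8,7) succ=(2,3,1) retry=(1,1,1)

(re-executing from step 13 with the substitution; state before step 13: counter=7 r=(6,7,6) succ=(2,2,0) retry=(0,0,1))
step 13 (W1 LOAD): counter=7 r=(7,7,6) succ=(2,2,0) retry=(0,0,1)
step 14 (W1 LOAD): counter=7 r=(7,7,6) succ=(2,2,0) retry=(0,0,1)
step 15 (W3 LOAD): counter=7 r=(7,7,7) succ=(2,2,0) retry=(0,0,1)
step 16 (W3 CAS): counter=8 r=(7,7,7) succ=(2,2,1) retry=(0,0,1)
step 17 (W1 CAS): counter=8 r=(7,7,7) succ=(2,2,1) retry=(1,0,1)
step 18 (W2 CAS): counter=8 r=(7,7,7) succ=(2,2,1) retry=(1,1,1)
step 19 (W2 LOAD): counter=8 r=(7,8,7) succ=(2,2,1) retry=(1,1,1)
step 20 (W2 CAS): counter=9 r=(7,8,7) succ=(2,3,1) retry=(1,1,1)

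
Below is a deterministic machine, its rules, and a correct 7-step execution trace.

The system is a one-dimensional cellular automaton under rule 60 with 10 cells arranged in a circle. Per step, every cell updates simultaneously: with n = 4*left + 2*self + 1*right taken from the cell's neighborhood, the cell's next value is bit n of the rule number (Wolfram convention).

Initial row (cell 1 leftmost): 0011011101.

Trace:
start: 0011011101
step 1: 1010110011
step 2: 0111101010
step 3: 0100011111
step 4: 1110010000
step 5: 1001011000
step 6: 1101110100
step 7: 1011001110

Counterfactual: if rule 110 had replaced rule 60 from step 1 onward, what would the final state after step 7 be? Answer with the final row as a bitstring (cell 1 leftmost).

(re-executing steps 1..7 under rule 110; state before step 1: 0011011101)
step 1: 0111110111
step 2: 1100011101
step 3: 0100110111
step 4: 1101111101
step 5: 0111000111
step 6: 1101001101
step 7: 0111011111

0111011111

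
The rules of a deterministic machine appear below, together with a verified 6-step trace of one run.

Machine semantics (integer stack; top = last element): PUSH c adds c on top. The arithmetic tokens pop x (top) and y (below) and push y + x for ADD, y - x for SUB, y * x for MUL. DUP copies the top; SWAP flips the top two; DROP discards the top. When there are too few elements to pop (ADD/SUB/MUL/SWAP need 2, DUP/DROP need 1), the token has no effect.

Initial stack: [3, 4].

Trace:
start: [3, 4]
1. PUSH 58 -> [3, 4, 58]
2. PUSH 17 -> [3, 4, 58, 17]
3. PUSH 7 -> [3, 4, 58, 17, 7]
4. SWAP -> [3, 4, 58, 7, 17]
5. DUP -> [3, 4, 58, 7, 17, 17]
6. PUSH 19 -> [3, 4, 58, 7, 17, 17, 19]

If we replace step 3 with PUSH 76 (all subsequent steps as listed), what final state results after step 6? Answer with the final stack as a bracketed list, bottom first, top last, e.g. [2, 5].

(re-executing from step 3 with the substitution; state before step 3: [3, 4, 58, 17])
3. PUSH 76 -> [3, 4, 58, 17, 76]
4. SWAP -> [3, 4, 58, 76, 17]
5. DUP -> [3, 4, 58, 76, 17, 17]
6. PUSH 19 -> [3, 4, 58, 76, 17, 17, 19]

[3, 4, 58, 76, 17, 17, 19]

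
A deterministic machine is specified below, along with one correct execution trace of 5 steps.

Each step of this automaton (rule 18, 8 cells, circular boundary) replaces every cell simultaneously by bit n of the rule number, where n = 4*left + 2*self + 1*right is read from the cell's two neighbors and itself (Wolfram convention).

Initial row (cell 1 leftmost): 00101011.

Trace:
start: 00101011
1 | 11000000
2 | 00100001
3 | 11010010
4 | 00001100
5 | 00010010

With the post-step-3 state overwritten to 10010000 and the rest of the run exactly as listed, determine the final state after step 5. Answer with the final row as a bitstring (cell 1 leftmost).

state after step 3 := 10010000
4 | 01101001
5 | 00000110

00000110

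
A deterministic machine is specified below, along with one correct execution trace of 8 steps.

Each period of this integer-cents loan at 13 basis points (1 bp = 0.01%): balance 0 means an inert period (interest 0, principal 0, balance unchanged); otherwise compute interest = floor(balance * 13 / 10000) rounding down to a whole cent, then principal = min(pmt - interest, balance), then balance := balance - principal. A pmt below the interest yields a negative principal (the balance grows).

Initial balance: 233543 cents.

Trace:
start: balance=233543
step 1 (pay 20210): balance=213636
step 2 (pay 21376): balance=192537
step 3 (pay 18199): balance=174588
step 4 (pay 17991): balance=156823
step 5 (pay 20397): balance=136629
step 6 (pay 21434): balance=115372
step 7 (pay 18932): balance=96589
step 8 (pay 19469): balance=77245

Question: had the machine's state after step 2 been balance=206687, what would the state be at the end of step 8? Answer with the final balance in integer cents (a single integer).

91508

state after step 2 := balance=206687
step 3 (pay 18199): balance=188756
step 4 (pay 17991): balance=171010
step 5 (pay 20397): balance=150835
step 6 (pay 21434): balance=129597
step 7 (pay 18932): balance=110833
step 8 (pay 19469): balance=91508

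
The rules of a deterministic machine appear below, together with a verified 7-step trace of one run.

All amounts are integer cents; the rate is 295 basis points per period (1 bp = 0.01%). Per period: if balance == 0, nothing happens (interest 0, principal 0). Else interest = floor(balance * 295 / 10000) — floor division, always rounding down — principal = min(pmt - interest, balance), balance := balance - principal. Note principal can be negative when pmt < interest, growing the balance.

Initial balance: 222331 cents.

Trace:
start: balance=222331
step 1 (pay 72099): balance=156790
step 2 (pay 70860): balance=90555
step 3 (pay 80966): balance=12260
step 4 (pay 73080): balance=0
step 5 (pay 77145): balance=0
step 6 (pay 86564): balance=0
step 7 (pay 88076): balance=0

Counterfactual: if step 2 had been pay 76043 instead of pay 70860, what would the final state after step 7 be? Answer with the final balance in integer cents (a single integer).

0

(re-executing from step 2 with the substitution; state before step 2: balance=156790)
step 2 (pay 76043): balance=85372
step 3 (pay 80966): balance=6924
step 4 (pay 73080): balance=0
step 5 (pay 77145): balance=0
step 6 (pay 86564): balance=0
step 7 (pay 88076): balance=0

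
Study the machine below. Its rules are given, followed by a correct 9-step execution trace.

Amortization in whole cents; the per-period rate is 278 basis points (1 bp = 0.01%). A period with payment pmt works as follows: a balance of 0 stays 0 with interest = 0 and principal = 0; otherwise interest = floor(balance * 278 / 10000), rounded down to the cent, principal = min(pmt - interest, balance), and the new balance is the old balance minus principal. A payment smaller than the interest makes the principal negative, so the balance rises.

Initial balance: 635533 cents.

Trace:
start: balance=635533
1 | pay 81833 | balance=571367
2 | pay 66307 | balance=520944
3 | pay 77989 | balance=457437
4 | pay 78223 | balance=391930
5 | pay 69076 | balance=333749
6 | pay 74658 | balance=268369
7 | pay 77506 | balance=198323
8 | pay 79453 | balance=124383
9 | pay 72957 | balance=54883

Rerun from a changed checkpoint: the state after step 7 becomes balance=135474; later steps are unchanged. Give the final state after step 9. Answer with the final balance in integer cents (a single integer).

0

state after step 7 := balance=135474
8 | pay 79453 | balance=59787
9 | pay 72957 | balance=0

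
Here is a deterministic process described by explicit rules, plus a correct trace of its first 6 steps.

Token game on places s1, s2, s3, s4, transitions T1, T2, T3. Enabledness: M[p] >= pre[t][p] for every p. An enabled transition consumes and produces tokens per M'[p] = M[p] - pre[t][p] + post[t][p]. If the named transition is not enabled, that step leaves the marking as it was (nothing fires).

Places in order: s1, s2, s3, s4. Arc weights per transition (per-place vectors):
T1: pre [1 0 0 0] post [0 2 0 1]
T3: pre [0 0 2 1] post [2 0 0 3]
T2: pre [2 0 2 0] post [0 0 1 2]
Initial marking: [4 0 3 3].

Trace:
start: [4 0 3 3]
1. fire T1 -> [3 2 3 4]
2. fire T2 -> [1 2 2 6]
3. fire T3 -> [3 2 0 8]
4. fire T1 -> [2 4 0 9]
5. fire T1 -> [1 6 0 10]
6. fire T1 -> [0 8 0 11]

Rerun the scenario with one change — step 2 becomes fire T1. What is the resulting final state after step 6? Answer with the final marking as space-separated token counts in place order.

(re-executing from step 2 with the substitution; state before step 2: [3 2 3 4])
2. fire T1 -> [2 4 3 5]
3. fire T3 -> [4 4 1 7]
4. fire T1 -> [3 6 1 8]
5. fire T1 -> [2 8 1 9]
6. fire T1 -> [1 10 1 10]

1 10 1 10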